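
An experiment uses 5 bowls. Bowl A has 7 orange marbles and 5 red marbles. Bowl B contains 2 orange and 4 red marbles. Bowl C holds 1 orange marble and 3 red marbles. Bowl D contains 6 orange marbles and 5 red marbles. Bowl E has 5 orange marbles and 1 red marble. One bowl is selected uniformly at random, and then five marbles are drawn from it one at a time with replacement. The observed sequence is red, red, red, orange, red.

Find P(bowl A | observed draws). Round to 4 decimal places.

0.0943

The likelihood of the observed sequence under each hypothesis: P(data | bowl A) = (5/12)(5/12)(5/12)(7/12)(5/12) = 0.017582; P(data | bowl B) = (4/6)(4/6)(4/6)(2/6)(4/6) = 0.065844; P(data | bowl C) = (3/4)(3/4)(3/4)(1/4)(3/4) = 0.079102; P(data | bowl D) = (5/11)(5/11)(5/11)(6/11)(5/11) = 0.023285; P(data | bowl E) = (1/6)(1/6)(1/6)(5/6)(1/6) = 0.000643.
Weighting by the prior gives 1/5 · 0.017582 = 0.0035164, 1/5 · 0.065844 = 0.013169, 1/5 · 0.079102 = 0.01582, 1/5 · 0.023285 = 0.0046569, 1/5 · 0.000643 = 0.0001286; summing to 0.037291.
By Bayes' rule, P(bowl A | data) = (0.0035164) / (0.037291) = 0.094297.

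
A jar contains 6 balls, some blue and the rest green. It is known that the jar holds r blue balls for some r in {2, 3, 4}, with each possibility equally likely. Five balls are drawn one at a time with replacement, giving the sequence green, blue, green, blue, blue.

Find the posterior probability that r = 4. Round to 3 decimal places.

The likelihood of the observed sequence under each hypothesis: P(data | r = 2) = (4/6)(2/6)(4/6)(2/6)(2/6) = 0.016461; P(data | r = 3) = (3/6)(3/6)(3/6)(3/6)(3/6) = 0.03125; P(data | r = 4) = (2/6)(4/6)(2/6)(4/6)(4/6) = 0.032922.
Weighting by the prior gives 1/3 · 0.016461 = 0.005487, 1/3 · 0.03125 = 0.010417, 1/3 · 0.032922 = 0.010974; with total 0.026878.
Therefore the posterior P(r = 4 | data) = (0.010974) / (0.026878) = 0.40829.

0.408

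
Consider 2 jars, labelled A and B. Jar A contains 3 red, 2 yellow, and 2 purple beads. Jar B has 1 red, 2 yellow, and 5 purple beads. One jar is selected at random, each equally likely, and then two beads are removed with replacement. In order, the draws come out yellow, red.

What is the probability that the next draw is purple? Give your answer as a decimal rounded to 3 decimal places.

Under each hypothesis, the probability of the observed sequence is: P(data | jar A) = (2/7)(3/7) = 0.12245; P(data | jar B) = (2/8)(1/8) = 0.03125.
Multiplying each by its prior: 1/2 · 0.12245 = 0.061224, 1/2 · 0.03125 = 0.015625; with total 0.076849.
The posterior is then P(jar A | data) = 0.79668, P(jar B | data) = 0.20332.
So P(purple next | data) = Σ P(purple next | H) P(H | data) = (2/7)(0.79668) + (5/8)(0.20332) = 0.3547.

0.355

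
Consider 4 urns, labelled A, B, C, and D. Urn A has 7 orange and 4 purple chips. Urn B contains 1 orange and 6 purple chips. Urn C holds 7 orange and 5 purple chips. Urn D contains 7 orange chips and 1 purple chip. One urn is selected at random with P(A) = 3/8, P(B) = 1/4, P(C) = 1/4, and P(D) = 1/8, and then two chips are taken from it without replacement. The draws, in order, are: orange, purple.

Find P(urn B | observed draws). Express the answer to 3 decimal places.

Compute the likelihood of the observed sequence for each case: P(data | urn A) = (7/11)(4/10) = 0.25455; P(data | urn B) = (1/7)(6/6) = 0.14286; P(data | urn C) = (7/12)(5/11) = 0.26515; P(data | urn D) = (7/8)(1/7) = 0.125.
Weighting by the prior gives 3/8 · 0.25455 = 0.095455, 1/4 · 0.14286 = 0.035714, 1/4 · 0.26515 = 0.066288, 1/8 · 0.125 = 0.015625; with total 0.21308.
Therefore the posterior P(urn B | data) = (0.035714) / (0.21308) = 0.16761.

0.168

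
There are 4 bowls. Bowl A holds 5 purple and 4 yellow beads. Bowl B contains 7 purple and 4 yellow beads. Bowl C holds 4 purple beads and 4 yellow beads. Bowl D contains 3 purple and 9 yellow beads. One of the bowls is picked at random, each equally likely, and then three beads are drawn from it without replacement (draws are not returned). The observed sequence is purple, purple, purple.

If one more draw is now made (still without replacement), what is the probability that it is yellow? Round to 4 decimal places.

Compute the likelihood of the observed sequence for each case: P(data | bowl A) = (5/9)(4/8)(3/7) = 5/42; P(data | bowl B) = (7/11)(6/10)(5/9) = 7/33; P(data | bowl C) = (4/8)(3/7)(2/6) = 1/14; P(data | bowl D) = (3/12)(2/11)(1/10) = 1/220.
Multiplying each by its prior: 1/4 · 5/42 = 5/168, 1/4 · 7/33 = 7/132, 1/4 · 1/14 = 1/56, 1/4 · 1/220 = 1/880; these sum to 57/560.
The posterior is then P(bowl A | data) = 0.2924, P(bowl B | data) = 0.521, P(bowl C | data) = 0.17544, P(bowl D | data) = 0.011164.
Averaging over the posterior, P(yellow next | data) = (2/3)(0.2924) + (1/2)(0.521) + (4/5)(0.17544) + (1)(0.011164) = 0.60695.

0.6069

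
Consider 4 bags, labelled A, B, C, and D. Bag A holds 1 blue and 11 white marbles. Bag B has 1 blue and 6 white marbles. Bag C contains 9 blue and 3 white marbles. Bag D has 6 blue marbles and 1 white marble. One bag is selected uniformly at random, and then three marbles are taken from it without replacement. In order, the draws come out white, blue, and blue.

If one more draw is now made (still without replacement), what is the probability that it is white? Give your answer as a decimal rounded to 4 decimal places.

For each hypothesis, P(data | H) works out to: P(data | bag A) = (11/12)(1/11)(0/10) = 0; P(data | bag B) = (6/7)(1/6)(0/5) = 0; P(data | bag C) = (3/12)(9/11)(8/10) = 9/55; P(data | bag D) = (1/7)(6/6)(5/5) = 1/7.
The prior-weighted likelihoods are 1/4 · 0 = 0, 1/4 · 0 = 0, 1/4 · 9/55 = 9/220, 1/4 · 1/7 = 1/28; summing to 59/770.
Normalising, the posterior is P(bag A | data) = 0, P(bag B | data) = 0, P(bag C | data) = 63/118, P(bag D | data) = 55/118.
The predictive probability is P(white next | data) = (2/9)(63/118) + (0)(55/118) = 7/59.

0.1186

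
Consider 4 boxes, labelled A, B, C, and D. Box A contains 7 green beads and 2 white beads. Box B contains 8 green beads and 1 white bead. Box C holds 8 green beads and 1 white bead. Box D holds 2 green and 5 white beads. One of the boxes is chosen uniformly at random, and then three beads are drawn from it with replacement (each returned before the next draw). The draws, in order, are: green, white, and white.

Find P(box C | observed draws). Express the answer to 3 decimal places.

Compute the likelihood of the observed sequence for each case: P(data | box A) = (7/9)(2/9)(2/9) = 0.038409; P(data | box B) = (8/9)(1/9)(1/9) = 0.010974; P(data | box C) = (8/9)(1/9)(1/9) = 0.010974; P(data | box D) = (2/7)(5/7)(5/7) = 0.14577.
Multiplying each by its prior: 1/4 · 0.038409 = 0.0096022, 1/4 · 0.010974 = 0.0027435, 1/4 · 0.010974 = 0.0027435, 1/4 · 0.14577 = 0.036443; summing to 0.051532.
Therefore the posterior P(box C | data) = (0.0027435) / (0.051532) = 0.053238.

0.053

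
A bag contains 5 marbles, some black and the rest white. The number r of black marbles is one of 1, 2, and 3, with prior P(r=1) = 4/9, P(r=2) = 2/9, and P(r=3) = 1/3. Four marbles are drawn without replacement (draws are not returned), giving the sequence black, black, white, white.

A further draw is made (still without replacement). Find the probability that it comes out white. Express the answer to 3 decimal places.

0.400

Compute the likelihood of the observed sequence for each case: P(data | r = 1) = (1/5)(0/4) = 0; P(data | r = 2) = (2/5)(1/4)(3/3)(2/2) = 1/10; P(data | r = 3) = (3/5)(2/4)(2/3)(1/2) = 1/10.
Weighting by the prior gives 4/9 · 0 = 0, 2/9 · 1/10 = 1/45, 1/3 · 1/10 = 1/30; these sum to 1/18.
Normalising, the posterior is P(r = 1 | data) = 0, P(r = 2 | data) = 2/5, P(r = 3 | data) = 3/5.
The predictive probability is P(white next | data) = (1)(2/5) + (0)(3/5) = 2/5.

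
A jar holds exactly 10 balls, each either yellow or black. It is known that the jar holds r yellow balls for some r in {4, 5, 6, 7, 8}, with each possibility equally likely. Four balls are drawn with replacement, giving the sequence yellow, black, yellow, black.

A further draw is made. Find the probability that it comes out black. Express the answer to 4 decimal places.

The likelihood of the observed sequence under each hypothesis: P(data | r = 4) = (4/10)(6/10)(4/10)(6/10) = 0.0576; P(data | r = 5) = (5/10)(5/10)(5/10)(5/10) = 0.0625; P(data | r = 6) = (6/10)(4/10)(6/10)(4/10) = 0.0576; P(data | r = 7) = (7/10)(3/10)(7/10)(3/10) = 0.0441; P(data | r = 8) = (8/10)(2/10)(8/10)(2/10) = 0.0256.
Weighting by the prior gives 1/5 · 0.0576 = 0.01152, 1/5 · 0.0625 = 0.0125, 1/5 · 0.0576 = 0.01152, 1/5 · 0.0441 = 0.00882, 1/5 · 0.0256 = 0.00512; these sum to 0.04948.
Dividing through by the total gives posterior P(r = 4 | data) = 0.23282, P(r = 5 | data) = 0.25263, P(r = 6 | data) = 0.23282, P(r = 7 | data) = 0.17825, P(r = 8 | data) = 0.10348.
Averaging over the posterior, P(black next | data) = (3/5)(0.23282) + (1/2)(0.25263) + (2/5)(0.23282) + (3/10)(0.17825) + (1/5)(0.10348) = 0.43331.

0.4333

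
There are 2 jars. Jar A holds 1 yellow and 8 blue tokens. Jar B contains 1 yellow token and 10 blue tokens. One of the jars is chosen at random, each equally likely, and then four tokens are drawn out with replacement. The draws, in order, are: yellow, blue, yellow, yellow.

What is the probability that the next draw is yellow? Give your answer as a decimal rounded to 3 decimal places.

0.104

Under each hypothesis, the probability of the observed sequence is: P(data | jar A) = (1/9)(8/9)(1/9)(1/9) = 0.0012193; P(data | jar B) = (1/11)(10/11)(1/11)(1/11) = 0.00068301.
Weighting by the prior gives 1/2 · 0.0012193 = 0.00060966, 1/2 · 0.00068301 = 0.00034151; these sum to 0.00095117.
Dividing through by the total gives posterior P(jar A | data) = 0.64096, P(jar B | data) = 0.35904.
The predictive probability is P(yellow next | data) = (1/9)(0.64096) + (1/11)(0.35904) = 0.10386.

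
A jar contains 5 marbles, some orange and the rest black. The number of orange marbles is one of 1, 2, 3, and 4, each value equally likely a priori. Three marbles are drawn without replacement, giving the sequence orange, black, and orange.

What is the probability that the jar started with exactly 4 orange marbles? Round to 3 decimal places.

The likelihood of the observed sequence under each hypothesis: P(data | r = 1) = (1/5)(4/4)(0/3) = 0; P(data | r = 2) = (2/5)(3/4)(1/3) = 1/10; P(data | r = 3) = (3/5)(2/4)(2/3) = 1/5; P(data | r = 4) = (4/5)(1/4)(3/3) = 1/5.
The prior-weighted likelihoods are 1/4 · 0 = 0, 1/4 · 1/10 = 1/40, 1/4 · 1/5 = 1/20, 1/4 · 1/5 = 1/20; these sum to 1/8.
So P(r = 4 | data) = (1/20) / (1/8) = 2/5.

0.400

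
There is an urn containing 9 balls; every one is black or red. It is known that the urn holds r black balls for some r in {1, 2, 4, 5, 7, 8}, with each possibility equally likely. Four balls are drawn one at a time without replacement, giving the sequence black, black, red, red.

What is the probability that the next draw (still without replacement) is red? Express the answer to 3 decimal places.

0.500

Compute the likelihood of the observed sequence for each case: P(data | r = 1) = (1/9)(0/8) = 0; P(data | r = 2) = (2/9)(1/8)(7/7)(6/6) = 1/36; P(data | r = 4) = (4/9)(3/8)(5/7)(4/6) = 5/63; P(data | r = 5) = (5/9)(4/8)(4/7)(3/6) = 5/63; P(data | r = 7) = (7/9)(6/8)(2/7)(1/6) = 1/36; P(data | r = 8) = (8/9)(7/8)(1/7)(0/6) = 0.
The prior-weighted likelihoods are 1/6 · 0 = 0, 1/6 · 1/36 = 1/216, 1/6 · 5/63 = 5/378, 1/6 · 5/63 = 5/378, 1/6 · 1/36 = 1/216, 1/6 · 0 = 0; with total 1/28.
The posterior is then P(r = 1 | data) = 0, P(r = 2 | data) = 7/54, P(r = 4 | data) = 10/27, P(r = 5 | data) = 10/27, P(r = 7 | data) = 7/54, P(r = 8 | data) = 0.
So P(red next | data) = Σ P(red next | H) P(H | data) = (1)(7/54) + (3/5)(10/27) + (2/5)(10/27) + (0)(7/54) = 1/2.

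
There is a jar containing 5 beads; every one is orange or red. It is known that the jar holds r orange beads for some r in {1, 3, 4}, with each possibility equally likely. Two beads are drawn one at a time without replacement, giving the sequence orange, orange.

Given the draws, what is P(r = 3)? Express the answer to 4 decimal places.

0.3333

For each hypothesis, P(data | H) works out to: P(data | r = 1) = (1/5)(0/4) = 0; P(data | r = 3) = (3/5)(2/4) = 3/10; P(data | r = 4) = (4/5)(3/4) = 3/5.
Multiplying each by its prior: 1/3 · 0 = 0, 1/3 · 3/10 = 1/10, 1/3 · 3/5 = 1/5; these sum to 3/10.
So P(r = 3 | data) = (1/10) / (3/10) = 1/3.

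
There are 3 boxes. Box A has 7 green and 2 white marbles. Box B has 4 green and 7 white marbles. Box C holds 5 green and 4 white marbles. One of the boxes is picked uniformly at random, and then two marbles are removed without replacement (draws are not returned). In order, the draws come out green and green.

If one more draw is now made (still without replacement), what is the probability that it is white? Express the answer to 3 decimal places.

For each hypothesis, P(data | H) works out to: P(data | box A) = (7/9)(6/8) = 0.58333; P(data | box B) = (4/11)(3/10) = 0.10909; P(data | box C) = (5/9)(4/8) = 0.27778.
Multiplying each by its prior: 1/3 · 0.58333 = 0.19444, 1/3 · 0.10909 = 0.036364, 1/3 · 0.27778 = 0.092593; these sum to 0.3234.
The posterior is then P(box A | data) = 0.60125, P(box B | data) = 0.11244, P(box C | data) = 0.28631.
The predictive probability is P(white next | data) = (2/7)(0.60125) + (7/9)(0.11244) + (4/7)(0.28631) = 0.42285.

0.423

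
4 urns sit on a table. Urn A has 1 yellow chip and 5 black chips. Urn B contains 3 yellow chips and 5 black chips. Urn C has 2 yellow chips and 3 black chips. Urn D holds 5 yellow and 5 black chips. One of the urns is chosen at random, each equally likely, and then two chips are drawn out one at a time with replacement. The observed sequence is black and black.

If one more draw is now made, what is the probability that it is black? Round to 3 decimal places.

0.687

The likelihood of the observed sequence under each hypothesis: P(data | urn A) = (5/6)(5/6) = 0.69444; P(data | urn B) = (5/8)(5/8) = 0.39062; P(data | urn C) = (3/5)(3/5) = 0.36; P(data | urn D) = (5/10)(5/10) = 0.25.
Weighting by the prior gives 1/4 · 0.69444 = 0.17361, 1/4 · 0.39062 = 0.097656, 1/4 · 0.36 = 0.09, 1/4 · 0.25 = 0.0625; with total 0.42377.
Normalising, the posterior is P(urn A | data) = 0.40968, P(urn B | data) = 0.23045, P(urn C | data) = 0.21238, P(urn D | data) = 0.14749.
Averaging over the posterior, P(black next | data) = (5/6)(0.40968) + (5/8)(0.23045) + (3/5)(0.21238) + (1/2)(0.14749) = 0.68661.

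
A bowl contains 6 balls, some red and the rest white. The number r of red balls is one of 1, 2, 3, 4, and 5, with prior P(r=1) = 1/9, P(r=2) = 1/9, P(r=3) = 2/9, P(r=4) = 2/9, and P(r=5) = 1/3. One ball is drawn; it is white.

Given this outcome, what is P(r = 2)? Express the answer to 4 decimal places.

0.1818

The likelihood of this draw under each hypothesis: P(data | r = 1) = (5/6) = 5/6; P(data | r = 2) = (4/6) = 2/3; P(data | r = 3) = (3/6) = 1/2; P(data | r = 4) = (2/6) = 1/3; P(data | r = 5) = (1/6) = 1/6.
Multiplying each by its prior: 1/9 · 5/6 = 5/54, 1/9 · 2/3 = 2/27, 2/9 · 1/2 = 1/9, 2/9 · 1/3 = 2/27, 1/3 · 1/6 = 1/18; these sum to 11/27.
Therefore the posterior P(r = 2 | data) = (2/27) / (11/27) = 2/11.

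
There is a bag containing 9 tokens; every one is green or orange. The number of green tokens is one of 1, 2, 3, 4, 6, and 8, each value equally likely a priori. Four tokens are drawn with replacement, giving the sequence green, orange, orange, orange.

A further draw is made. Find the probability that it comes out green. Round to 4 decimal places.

0.3031

For each hypothesis, P(data | H) works out to: P(data | r = 1) = (1/9)(8/9)(8/9)(8/9) = 0.078037; P(data | r = 2) = (2/9)(7/9)(7/9)(7/9) = 0.10456; P(data | r = 3) = (3/9)(6/9)(6/9)(6/9) = 0.098765; P(data | r = 4) = (4/9)(5/9)(5/9)(5/9) = 0.076208; P(data | r = 6) = (6/9)(3/9)(3/9)(3/9) = 0.024691; P(data | r = 8) = (8/9)(1/9)(1/9)(1/9) = 0.0012193.
Weighting by the prior gives 1/6 · 0.078037 = 0.013006, 1/6 · 0.10456 = 0.017426, 1/6 · 0.098765 = 0.016461, 1/6 · 0.076208 = 0.012701, 1/6 · 0.024691 = 0.0041152, 1/6 · 0.0012193 = 0.00020322; with total 0.063913.
Normalising, the posterior is P(r = 1 | data) = 0.2035, P(r = 2 | data) = 0.27266, P(r = 3 | data) = 0.25755, P(r = 4 | data) = 0.19873, P(r = 6 | data) = 0.064388, P(r = 8 | data) = 0.0031797.
The predictive probability is P(green next | data) = (1/9)(0.2035) + (2/9)(0.27266) + (1/3)(0.25755) + (4/9)(0.19873) + (2/3)(0.064388) + (8/9)(0.0031797) = 0.30313.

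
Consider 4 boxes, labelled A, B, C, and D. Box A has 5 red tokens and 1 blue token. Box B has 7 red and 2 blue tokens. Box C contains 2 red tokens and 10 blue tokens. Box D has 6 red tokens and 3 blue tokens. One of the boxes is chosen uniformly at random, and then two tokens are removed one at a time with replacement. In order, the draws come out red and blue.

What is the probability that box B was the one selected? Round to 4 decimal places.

0.2569

Compute the likelihood of the observed sequence for each case: P(data | box A) = (5/6)(1/6) = 5/36; P(data | box B) = (7/9)(2/9) = 14/81; P(data | box C) = (2/12)(10/12) = 5/36; P(data | box D) = (6/9)(3/9) = 2/9.
Weighting by the prior gives 1/4 · 5/36 = 5/144, 1/4 · 14/81 = 7/162, 1/4 · 5/36 = 5/144, 1/4 · 2/9 = 1/18; summing to 109/648.
Therefore the posterior P(box B | data) = (7/162) / (109/648) = 28/109.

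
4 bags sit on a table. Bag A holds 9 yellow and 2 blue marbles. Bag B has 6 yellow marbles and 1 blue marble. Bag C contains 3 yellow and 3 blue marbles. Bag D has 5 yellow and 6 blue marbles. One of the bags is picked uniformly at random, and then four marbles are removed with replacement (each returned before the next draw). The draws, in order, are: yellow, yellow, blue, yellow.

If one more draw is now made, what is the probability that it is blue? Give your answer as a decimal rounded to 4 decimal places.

0.2973

For each hypothesis, P(data | H) works out to: P(data | bag A) = (9/11)(9/11)(2/11)(9/11) = 0.099583; P(data | bag B) = (6/7)(6/7)(1/7)(6/7) = 0.089963; P(data | bag C) = (3/6)(3/6)(3/6)(3/6) = 0.0625; P(data | bag D) = (5/11)(5/11)(6/11)(5/11) = 0.051226.
Weighting by the prior gives 1/4 · 0.099583 = 0.024896, 1/4 · 0.089963 = 0.022491, 1/4 · 0.0625 = 0.015625, 1/4 · 0.051226 = 0.012807; these sum to 0.075818.
Dividing through by the total gives posterior P(bag A | data) = 0.32836, P(bag B | data) = 0.29664, P(bag C | data) = 0.20609, P(bag D | data) = 0.16891.
The predictive probability is P(blue next | data) = (2/11)(0.32836) + (1/7)(0.29664) + (1/2)(0.20609) + (6/11)(0.16891) = 0.29726.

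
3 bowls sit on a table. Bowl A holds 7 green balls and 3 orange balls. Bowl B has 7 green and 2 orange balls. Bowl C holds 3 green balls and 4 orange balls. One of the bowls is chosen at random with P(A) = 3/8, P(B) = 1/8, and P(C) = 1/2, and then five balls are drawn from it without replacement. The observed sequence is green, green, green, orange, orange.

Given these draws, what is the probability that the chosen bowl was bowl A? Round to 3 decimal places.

0.468

Compute the likelihood of the observed sequence for each case: P(data | bowl A) = (7/10)(6/9)(5/8)(3/7)(2/6) = 0.041667; P(data | bowl B) = (7/9)(6/8)(5/7)(2/6)(1/5) = 0.027778; P(data | bowl C) = (3/7)(2/6)(1/5)(4/4)(3/3) = 0.028571.
Weighting by the prior gives 3/8 · 0.041667 = 0.015625, 1/8 · 0.027778 = 0.0034722, 1/2 · 0.028571 = 0.014286; summing to 0.033383.
Hence P(bowl A | data) = (0.015625) / (0.033383) = 0.46805.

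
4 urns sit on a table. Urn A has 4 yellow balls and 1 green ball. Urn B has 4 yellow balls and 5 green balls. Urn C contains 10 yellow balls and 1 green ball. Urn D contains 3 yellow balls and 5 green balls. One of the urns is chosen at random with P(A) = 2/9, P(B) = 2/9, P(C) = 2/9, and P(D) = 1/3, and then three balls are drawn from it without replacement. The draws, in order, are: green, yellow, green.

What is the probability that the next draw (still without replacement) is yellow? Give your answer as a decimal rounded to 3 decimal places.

0.437

Under each hypothesis, the probability of the observed sequence is: P(data | urn A) = (1/5)(4/4)(0/3) = 0; P(data | urn B) = (5/9)(4/8)(4/7) = 0.15873; P(data | urn C) = (1/11)(10/10)(0/9) = 0; P(data | urn D) = (5/8)(3/7)(4/6) = 0.17857.
The prior-weighted likelihoods are 2/9 · 0 = 0, 2/9 · 0.15873 = 0.035273, 2/9 · 0 = 0, 1/3 · 0.17857 = 0.059524; with total 0.094797.
Normalising, the posterior is P(urn A | data) = 0, P(urn B | data) = 0.37209, P(urn C | data) = 0, P(urn D | data) = 0.62791.
So P(yellow next | data) = Σ P(yellow next | H) P(H | data) = (1/2)(0.37209) + (2/5)(0.62791) = 0.43721.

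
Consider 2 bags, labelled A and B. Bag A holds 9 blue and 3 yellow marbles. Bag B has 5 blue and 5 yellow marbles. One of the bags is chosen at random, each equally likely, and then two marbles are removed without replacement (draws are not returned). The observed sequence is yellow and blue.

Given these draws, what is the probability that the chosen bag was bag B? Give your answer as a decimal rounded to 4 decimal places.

0.5759

For each hypothesis, P(data | H) works out to: P(data | bag A) = (3/12)(9/11) = 9/44; P(data | bag B) = (5/10)(5/9) = 5/18.
Multiplying each by its prior: 1/2 · 9/44 = 9/88, 1/2 · 5/18 = 5/36; these sum to 191/792.
Hence P(bag B | data) = (5/36) / (191/792) = 110/191.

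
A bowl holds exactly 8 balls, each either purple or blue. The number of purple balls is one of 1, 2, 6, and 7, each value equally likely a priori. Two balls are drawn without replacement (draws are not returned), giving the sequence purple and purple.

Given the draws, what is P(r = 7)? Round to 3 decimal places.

For each hypothesis, P(data | H) works out to: P(data | r = 1) = (1/8)(0/7) = 0; P(data | r = 2) = (2/8)(1/7) = 1/28; P(data | r = 6) = (6/8)(5/7) = 15/28; P(data | r = 7) = (7/8)(6/7) = 3/4.
Weighting by the prior gives 1/4 · 0 = 0, 1/4 · 1/28 = 1/112, 1/4 · 15/28 = 15/112, 1/4 · 3/4 = 3/16; these sum to 37/112.
Therefore the posterior P(r = 7 | data) = (3/16) / (37/112) = 21/37.

0.568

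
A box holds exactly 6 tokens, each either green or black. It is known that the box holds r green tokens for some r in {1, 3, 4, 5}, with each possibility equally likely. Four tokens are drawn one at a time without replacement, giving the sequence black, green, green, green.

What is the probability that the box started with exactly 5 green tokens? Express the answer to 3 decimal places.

0.476

For each hypothesis, P(data | H) works out to: P(data | r = 1) = (5/6)(1/5)(0/4) = 0; P(data | r = 3) = (3/6)(3/5)(2/4)(1/3) = 1/20; P(data | r = 4) = (2/6)(4/5)(3/4)(2/3) = 2/15; P(data | r = 5) = (1/6)(5/5)(4/4)(3/3) = 1/6.
Multiplying each by its prior: 1/4 · 0 = 0, 1/4 · 1/20 = 1/80, 1/4 · 2/15 = 1/30, 1/4 · 1/6 = 1/24; these sum to 7/80.
By Bayes' rule, P(r = 5 | data) = (1/24) / (7/80) = 10/21.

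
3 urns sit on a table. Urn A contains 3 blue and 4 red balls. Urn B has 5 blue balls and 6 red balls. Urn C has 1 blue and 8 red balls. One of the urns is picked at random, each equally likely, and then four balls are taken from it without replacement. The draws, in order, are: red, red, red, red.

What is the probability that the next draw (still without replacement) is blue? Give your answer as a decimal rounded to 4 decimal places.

0.2734

The likelihood of the observed sequence under each hypothesis: P(data | urn A) = (4/7)(3/6)(2/5)(1/4) = 0.028571; P(data | urn B) = (6/11)(5/10)(4/9)(3/8) = 0.045455; P(data | urn C) = (8/9)(7/8)(6/7)(5/6) = 0.55556.
Multiplying each by its prior: 1/3 · 0.028571 = 0.0095238, 1/3 · 0.045455 = 0.015152, 1/3 · 0.55556 = 0.18519; with total 0.20986.
Normalising, the posterior is P(urn A | data) = 0.045382, P(urn B | data) = 0.072198, P(urn C | data) = 0.88242.
So P(blue next | data) = Σ P(blue next | H) P(H | data) = (1)(0.045382) + (5/7)(0.072198) + (1/5)(0.88242) = 0.27344.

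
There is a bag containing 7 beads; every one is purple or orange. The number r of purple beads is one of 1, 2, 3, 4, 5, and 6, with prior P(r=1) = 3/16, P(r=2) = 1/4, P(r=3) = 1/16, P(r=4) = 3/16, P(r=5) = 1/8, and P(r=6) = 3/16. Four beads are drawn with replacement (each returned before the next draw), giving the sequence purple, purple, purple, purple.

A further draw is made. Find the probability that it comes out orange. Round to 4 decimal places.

0.2207

Compute the likelihood of the observed sequence for each case: P(data | r = 1) = (1/7)(1/7)(1/7)(1/7) = 0.00041649; P(data | r = 2) = (2/7)(2/7)(2/7)(2/7) = 0.0066639; P(data | r = 3) = (3/7)(3/7)(3/7)(3/7) = 0.033736; P(data | r = 4) = (4/7)(4/7)(4/7)(4/7) = 0.10662; P(data | r = 5) = (5/7)(5/7)(5/7)(5/7) = 0.26031; P(data | r = 6) = (6/7)(6/7)(6/7)(6/7) = 0.53978.
Weighting by the prior gives 3/16 · 0.00041649 = 7.8092e-05, 1/4 · 0.0066639 = 0.001666, 1/16 · 0.033736 = 0.0021085, 3/16 · 0.10662 = 0.019992, 1/8 · 0.26031 = 0.032539, 3/16 · 0.53978 = 0.10121; these sum to 0.15759.
Dividing through by the total gives posterior P(r = 1 | data) = 0.00049554, P(r = 2 | data) = 0.010572, P(r = 3 | data) = 0.01338, P(r = 4 | data) = 0.12686, P(r = 5 | data) = 0.20648, P(r = 6 | data) = 0.64222.
Averaging over the posterior, P(orange next | data) = (6/7)(0.00049554) + (5/7)(0.010572) + (4/7)(0.01338) + (3/7)(0.12686) + (2/7)(0.20648) + (1/7)(0.64222) = 0.22073.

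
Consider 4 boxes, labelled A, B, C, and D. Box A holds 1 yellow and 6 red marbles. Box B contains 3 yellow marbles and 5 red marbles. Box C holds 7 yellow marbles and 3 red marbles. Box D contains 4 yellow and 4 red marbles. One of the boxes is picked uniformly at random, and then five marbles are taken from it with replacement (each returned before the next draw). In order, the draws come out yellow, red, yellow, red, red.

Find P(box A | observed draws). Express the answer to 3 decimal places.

0.140

Under each hypothesis, the probability of the observed sequence is: P(data | box A) = (1/7)(6/7)(1/7)(6/7)(6/7) = 0.012852; P(data | box B) = (3/8)(5/8)(3/8)(5/8)(5/8) = 0.034332; P(data | box C) = (7/10)(3/10)(7/10)(3/10)(3/10) = 0.01323; P(data | box D) = (4/8)(4/8)(4/8)(4/8)(4/8) = 0.03125.
Weighting by the prior gives 1/4 · 0.012852 = 0.0032129, 1/4 · 0.034332 = 0.0085831, 1/4 · 0.01323 = 0.0033075, 1/4 · 0.03125 = 0.0078125; these sum to 0.022916.
Therefore the posterior P(box A | data) = (0.0032129) / (0.022916) = 0.14021.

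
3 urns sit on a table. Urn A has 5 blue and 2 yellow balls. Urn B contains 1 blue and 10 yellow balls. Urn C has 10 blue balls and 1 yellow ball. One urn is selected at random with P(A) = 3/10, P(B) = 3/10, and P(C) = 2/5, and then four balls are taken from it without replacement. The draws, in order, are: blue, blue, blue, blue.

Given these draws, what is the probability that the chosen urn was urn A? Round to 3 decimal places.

0.144

Compute the likelihood of the observed sequence for each case: P(data | urn A) = (5/7)(4/6)(3/5)(2/4) = 1/7; P(data | urn B) = (1/11)(0/10) = 0; P(data | urn C) = (10/11)(9/10)(8/9)(7/8) = 7/11.
Multiplying each by its prior: 3/10 · 1/7 = 3/70, 3/10 · 0 = 0, 2/5 · 7/11 = 14/55; these sum to 229/770.
By Bayes' rule, P(urn A | data) = (3/70) / (229/770) = 33/229.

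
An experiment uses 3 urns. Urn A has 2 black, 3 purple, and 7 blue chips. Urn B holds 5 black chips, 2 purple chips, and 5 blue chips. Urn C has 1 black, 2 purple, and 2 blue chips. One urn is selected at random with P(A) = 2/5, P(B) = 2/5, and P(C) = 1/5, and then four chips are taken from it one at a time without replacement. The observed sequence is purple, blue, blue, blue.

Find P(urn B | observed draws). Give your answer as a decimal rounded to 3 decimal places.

0.160

Under each hypothesis, the probability of the observed sequence is: P(data | urn A) = (3/12)(7/11)(6/10)(5/9) = 7/132; P(data | urn B) = (2/12)(5/11)(4/10)(3/9) = 1/99; P(data | urn C) = (2/5)(2/4)(1/3)(0/2) = 0.
The prior-weighted likelihoods are 2/5 · 7/132 = 7/330, 2/5 · 1/99 = 2/495, 1/5 · 0 = 0; these sum to 5/198.
By Bayes' rule, P(urn B | data) = (2/495) / (5/198) = 4/25.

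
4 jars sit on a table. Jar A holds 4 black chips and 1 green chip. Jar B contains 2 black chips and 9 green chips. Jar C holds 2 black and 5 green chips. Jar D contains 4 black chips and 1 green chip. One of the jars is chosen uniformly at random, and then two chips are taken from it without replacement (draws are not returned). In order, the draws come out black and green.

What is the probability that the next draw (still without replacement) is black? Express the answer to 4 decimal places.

0.5810

The likelihood of the observed sequence under each hypothesis: P(data | jar A) = (4/5)(1/4) = 0.2; P(data | jar B) = (2/11)(9/10) = 0.16364; P(data | jar C) = (2/7)(5/6) = 0.2381; P(data | jar D) = (4/5)(1/4) = 0.2.
The prior-weighted likelihoods are 1/4 · 0.2 = 0.05, 1/4 · 0.16364 = 0.040909, 1/4 · 0.2381 = 0.059524, 1/4 · 0.2 = 0.05; these sum to 0.20043.
The posterior is then P(jar A | data) = 0.24946, P(jar B | data) = 0.2041, P(jar C | data) = 0.29698, P(jar D | data) = 0.24946.
Averaging over the posterior, P(black next | data) = (1)(0.24946) + (1/9)(0.2041) + (1/5)(0.29698) + (1)(0.24946) = 0.58099.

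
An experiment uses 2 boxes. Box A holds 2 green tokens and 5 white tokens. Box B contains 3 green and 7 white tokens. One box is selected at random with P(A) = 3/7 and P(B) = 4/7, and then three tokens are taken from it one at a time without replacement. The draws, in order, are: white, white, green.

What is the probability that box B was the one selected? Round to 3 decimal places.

For each hypothesis, P(data | H) works out to: P(data | box A) = (5/7)(4/6)(2/5) = 4/21; P(data | box B) = (7/10)(6/9)(3/8) = 7/40.
The prior-weighted likelihoods are 3/7 · 4/21 = 4/49, 4/7 · 7/40 = 1/10; summing to 89/490.
So P(box B | data) = (1/10) / (89/490) = 49/89.

0.551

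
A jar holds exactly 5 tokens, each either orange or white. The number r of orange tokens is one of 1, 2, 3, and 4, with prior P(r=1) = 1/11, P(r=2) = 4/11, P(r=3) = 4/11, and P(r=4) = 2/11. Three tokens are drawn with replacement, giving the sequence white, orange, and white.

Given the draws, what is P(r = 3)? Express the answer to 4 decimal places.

For each hypothesis, P(data | H) works out to: P(data | r = 1) = (4/5)(1/5)(4/5) = 0.128; P(data | r = 2) = (3/5)(2/5)(3/5) = 0.144; P(data | r = 3) = (2/5)(3/5)(2/5) = 0.096; P(data | r = 4) = (1/5)(4/5)(1/5) = 0.032.
Weighting by the prior gives 1/11 · 0.128 = 0.011636, 4/11 · 0.144 = 0.052364, 4/11 · 0.096 = 0.034909, 2/11 · 0.032 = 0.0058182; with total 0.10473.
So P(r = 3 | data) = (0.034909) / (0.10473) = 0.33333.

0.3333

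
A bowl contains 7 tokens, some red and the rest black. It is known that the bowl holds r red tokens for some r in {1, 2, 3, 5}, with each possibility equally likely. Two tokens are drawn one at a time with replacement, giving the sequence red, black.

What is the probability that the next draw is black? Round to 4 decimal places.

Under each hypothesis, the probability of the observed sequence is: P(data | r = 1) = (1/7)(6/7) = 6/49; P(data | r = 2) = (2/7)(5/7) = 10/49; P(data | r = 3) = (3/7)(4/7) = 12/49; P(data | r = 5) = (5/7)(2/7) = 10/49.
The prior-weighted likelihoods are 1/4 · 6/49 = 3/98, 1/4 · 10/49 = 5/98, 1/4 · 12/49 = 3/49, 1/4 · 10/49 = 5/98; with total 19/98.
Dividing through by the total gives posterior P(r = 1 | data) = 3/19, P(r = 2 | data) = 5/19, P(r = 3 | data) = 6/19, P(r = 5 | data) = 5/19.
Averaging over the posterior, P(black next | data) = (6/7)(3/19) + (5/7)(5/19) + (4/7)(6/19) + (2/7)(5/19) = 11/19.

0.5789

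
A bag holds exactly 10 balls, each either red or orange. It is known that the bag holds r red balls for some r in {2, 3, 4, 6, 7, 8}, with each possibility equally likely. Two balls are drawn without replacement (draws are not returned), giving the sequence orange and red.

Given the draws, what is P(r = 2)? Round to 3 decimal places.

Under each hypothesis, the probability of the observed sequence is: P(data | r = 2) = (8/10)(2/9) = 8/45; P(data | r = 3) = (7/10)(3/9) = 7/30; P(data | r = 4) = (6/10)(4/9) = 4/15; P(data | r = 6) = (4/10)(6/9) = 4/15; P(data | r = 7) = (3/10)(7/9) = 7/30; P(data | r = 8) = (2/10)(8/9) = 8/45.
Weighting by the prior gives 1/6 · 8/45 = 4/135, 1/6 · 7/30 = 7/180, 1/6 · 4/15 = 2/45, 1/6 · 4/15 = 2/45, 1/6 · 7/30 = 7/180, 1/6 · 8/45 = 4/135; these sum to 61/270.
By Bayes' rule, P(r = 2 | data) = (4/135) / (61/270) = 8/61.

0.131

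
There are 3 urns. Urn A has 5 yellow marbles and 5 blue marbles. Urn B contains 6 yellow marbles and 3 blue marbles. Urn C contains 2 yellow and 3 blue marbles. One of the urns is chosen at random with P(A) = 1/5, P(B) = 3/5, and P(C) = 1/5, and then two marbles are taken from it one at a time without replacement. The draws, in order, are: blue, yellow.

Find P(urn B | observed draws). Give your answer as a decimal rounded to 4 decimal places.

0.5649

For each hypothesis, P(data | H) works out to: P(data | urn A) = (5/10)(5/9) = 5/18; P(data | urn B) = (3/9)(6/8) = 1/4; P(data | urn C) = (3/5)(2/4) = 3/10.
The prior-weighted likelihoods are 1/5 · 5/18 = 1/18, 3/5 · 1/4 = 3/20, 1/5 · 3/10 = 3/50; with total 239/900.
Hence P(urn B | data) = (3/20) / (239/900) = 135/239.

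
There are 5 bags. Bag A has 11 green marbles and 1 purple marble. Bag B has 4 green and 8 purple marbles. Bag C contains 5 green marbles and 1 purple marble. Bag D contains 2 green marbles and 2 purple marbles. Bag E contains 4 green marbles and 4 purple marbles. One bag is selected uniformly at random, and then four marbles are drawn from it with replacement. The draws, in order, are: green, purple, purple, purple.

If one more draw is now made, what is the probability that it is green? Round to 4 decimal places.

For each hypothesis, P(data | H) works out to: P(data | bag A) = (11/12)(1/12)(1/12)(1/12) = 0.00053048; P(data | bag B) = (4/12)(8/12)(8/12)(8/12) = 0.098765; P(data | bag C) = (5/6)(1/6)(1/6)(1/6) = 0.003858; P(data | bag D) = (2/4)(2/4)(2/4)(2/4) = 0.0625; P(data | bag E) = (4/8)(4/8)(4/8)(4/8) = 0.0625.
Weighting by the prior gives 1/5 · 0.00053048 = 0.0001061, 1/5 · 0.098765 = 0.019753, 1/5 · 0.003858 = 0.0007716, 1/5 · 0.0625 = 0.0125, 1/5 · 0.0625 = 0.0125; these sum to 0.045631.
The posterior is then P(bag A | data) = 0.0023251, P(bag B | data) = 0.43289, P(bag C | data) = 0.01691, P(bag D | data) = 0.27394, P(bag E | data) = 0.27394.
Averaging over the posterior, P(green next | data) = (11/12)(0.0023251) + (1/3)(0.43289) + (5/6)(0.01691) + (1/2)(0.27394) + (1/2)(0.27394) = 0.43446.

0.4345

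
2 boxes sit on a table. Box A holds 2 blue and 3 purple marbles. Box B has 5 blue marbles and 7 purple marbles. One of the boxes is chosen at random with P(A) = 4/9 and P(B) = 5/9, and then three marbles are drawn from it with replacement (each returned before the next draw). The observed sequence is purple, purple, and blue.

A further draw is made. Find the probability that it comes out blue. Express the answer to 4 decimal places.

0.4092

For each hypothesis, P(data | H) works out to: P(data | box A) = (3/5)(3/5)(2/5) = 0.144; P(data | box B) = (7/12)(7/12)(5/12) = 0.14178.
The prior-weighted likelihoods are 4/9 · 0.144 = 0.064, 5/9 · 0.14178 = 0.078768; these sum to 0.14277.
Normalising, the posterior is P(box A | data) = 0.44828, P(box B | data) = 0.55172.
The predictive probability is P(blue next | data) = (2/5)(0.44828) + (5/12)(0.55172) = 0.4092.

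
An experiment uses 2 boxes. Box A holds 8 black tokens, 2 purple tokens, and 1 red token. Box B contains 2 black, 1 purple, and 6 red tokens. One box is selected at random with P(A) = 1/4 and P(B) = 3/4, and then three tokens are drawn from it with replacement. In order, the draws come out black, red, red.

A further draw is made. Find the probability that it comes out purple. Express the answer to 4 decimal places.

0.1125

The likelihood of the observed sequence under each hypothesis: P(data | box A) = (8/11)(1/11)(1/11) = 0.0060105; P(data | box B) = (2/9)(6/9)(6/9) = 0.098765.
Multiplying each by its prior: 1/4 · 0.0060105 = 0.0015026, 3/4 · 0.098765 = 0.074074; summing to 0.075577.
Dividing through by the total gives posterior P(box A | data) = 0.019882, P(box B | data) = 0.98012.
Averaging over the posterior, P(purple next | data) = (2/11)(0.019882) + (1/9)(0.98012) = 0.11252.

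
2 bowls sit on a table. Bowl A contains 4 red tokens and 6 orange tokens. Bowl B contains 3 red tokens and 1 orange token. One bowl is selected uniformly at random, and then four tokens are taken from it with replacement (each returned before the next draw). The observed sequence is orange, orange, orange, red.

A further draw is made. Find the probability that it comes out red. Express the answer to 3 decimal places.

0.442

Under each hypothesis, the probability of the observed sequence is: P(data | bowl A) = (6/10)(6/10)(6/10)(4/10) = 0.0864; P(data | bowl B) = (1/4)(1/4)(1/4)(3/4) = 0.011719.
Weighting by the prior gives 1/2 · 0.0864 = 0.0432, 1/2 · 0.011719 = 0.0058594; these sum to 0.049059.
Normalising, the posterior is P(bowl A | data) = 0.88057, P(bowl B | data) = 0.11943.
Averaging over the posterior, P(red next | data) = (2/5)(0.88057) + (3/4)(0.11943) = 0.4418.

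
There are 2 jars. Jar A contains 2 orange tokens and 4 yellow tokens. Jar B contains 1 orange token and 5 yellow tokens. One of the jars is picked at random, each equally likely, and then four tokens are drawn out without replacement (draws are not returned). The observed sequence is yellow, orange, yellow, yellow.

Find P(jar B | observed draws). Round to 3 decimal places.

0.556

For each hypothesis, P(data | H) works out to: P(data | jar A) = (4/6)(2/5)(3/4)(2/3) = 2/15; P(data | jar B) = (5/6)(1/5)(4/4)(3/3) = 1/6.
Multiplying each by its prior: 1/2 · 2/15 = 1/15, 1/2 · 1/6 = 1/12; with total 3/20.
Hence P(jar B | data) = (1/12) / (3/20) = 5/9.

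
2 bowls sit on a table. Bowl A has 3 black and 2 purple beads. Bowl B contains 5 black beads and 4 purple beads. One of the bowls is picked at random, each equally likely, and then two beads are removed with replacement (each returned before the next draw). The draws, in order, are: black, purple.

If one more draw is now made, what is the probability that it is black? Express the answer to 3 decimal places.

0.577

The likelihood of the observed sequence under each hypothesis: P(data | bowl A) = (3/5)(2/5) = 0.24; P(data | bowl B) = (5/9)(4/9) = 0.24691.
Weighting by the prior gives 1/2 · 0.24 = 0.12, 1/2 · 0.24691 = 0.12346; with total 0.24346.
The posterior is then P(bowl A | data) = 0.4929, P(bowl B | data) = 0.5071.
Averaging over the posterior, P(black next | data) = (3/5)(0.4929) + (5/9)(0.5071) = 0.57746.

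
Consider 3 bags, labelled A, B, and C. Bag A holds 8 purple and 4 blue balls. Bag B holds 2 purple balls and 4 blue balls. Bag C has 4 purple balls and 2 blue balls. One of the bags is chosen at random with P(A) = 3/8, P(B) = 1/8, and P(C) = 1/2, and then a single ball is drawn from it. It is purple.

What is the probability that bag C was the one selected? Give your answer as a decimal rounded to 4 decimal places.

0.5333

Under each hypothesis, the probability of this draw is: P(data | bag A) = (8/12) = 2/3; P(data | bag B) = (2/6) = 1/3; P(data | bag C) = (4/6) = 2/3.
Weighting by the prior gives 3/8 · 2/3 = 1/4, 1/8 · 1/3 = 1/24, 1/2 · 2/3 = 1/3; with total 5/8.
So P(bag C | data) = (1/3) / (5/8) = 8/15.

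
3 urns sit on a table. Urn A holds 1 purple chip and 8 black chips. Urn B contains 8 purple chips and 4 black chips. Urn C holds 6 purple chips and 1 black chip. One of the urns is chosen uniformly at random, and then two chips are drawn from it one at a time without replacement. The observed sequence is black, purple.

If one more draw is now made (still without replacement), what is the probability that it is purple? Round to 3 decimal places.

0.630

The likelihood of the observed sequence under each hypothesis: P(data | urn A) = (8/9)(1/8) = 0.11111; P(data | urn B) = (4/12)(8/11) = 0.24242; P(data | urn C) = (1/7)(6/6) = 0.14286.
The prior-weighted likelihoods are 1/3 · 0.11111 = 0.037037, 1/3 · 0.24242 = 0.080808, 1/3 · 0.14286 = 0.047619; summing to 0.16546.
The posterior is then P(urn A | data) = 0.22384, P(urn B | data) = 0.48837, P(urn C | data) = 0.28779.
So P(purple next | data) = Σ P(purple next | H) P(H | data) = (0)(0.22384) + (7/10)(0.48837) + (1)(0.28779) = 0.62965.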